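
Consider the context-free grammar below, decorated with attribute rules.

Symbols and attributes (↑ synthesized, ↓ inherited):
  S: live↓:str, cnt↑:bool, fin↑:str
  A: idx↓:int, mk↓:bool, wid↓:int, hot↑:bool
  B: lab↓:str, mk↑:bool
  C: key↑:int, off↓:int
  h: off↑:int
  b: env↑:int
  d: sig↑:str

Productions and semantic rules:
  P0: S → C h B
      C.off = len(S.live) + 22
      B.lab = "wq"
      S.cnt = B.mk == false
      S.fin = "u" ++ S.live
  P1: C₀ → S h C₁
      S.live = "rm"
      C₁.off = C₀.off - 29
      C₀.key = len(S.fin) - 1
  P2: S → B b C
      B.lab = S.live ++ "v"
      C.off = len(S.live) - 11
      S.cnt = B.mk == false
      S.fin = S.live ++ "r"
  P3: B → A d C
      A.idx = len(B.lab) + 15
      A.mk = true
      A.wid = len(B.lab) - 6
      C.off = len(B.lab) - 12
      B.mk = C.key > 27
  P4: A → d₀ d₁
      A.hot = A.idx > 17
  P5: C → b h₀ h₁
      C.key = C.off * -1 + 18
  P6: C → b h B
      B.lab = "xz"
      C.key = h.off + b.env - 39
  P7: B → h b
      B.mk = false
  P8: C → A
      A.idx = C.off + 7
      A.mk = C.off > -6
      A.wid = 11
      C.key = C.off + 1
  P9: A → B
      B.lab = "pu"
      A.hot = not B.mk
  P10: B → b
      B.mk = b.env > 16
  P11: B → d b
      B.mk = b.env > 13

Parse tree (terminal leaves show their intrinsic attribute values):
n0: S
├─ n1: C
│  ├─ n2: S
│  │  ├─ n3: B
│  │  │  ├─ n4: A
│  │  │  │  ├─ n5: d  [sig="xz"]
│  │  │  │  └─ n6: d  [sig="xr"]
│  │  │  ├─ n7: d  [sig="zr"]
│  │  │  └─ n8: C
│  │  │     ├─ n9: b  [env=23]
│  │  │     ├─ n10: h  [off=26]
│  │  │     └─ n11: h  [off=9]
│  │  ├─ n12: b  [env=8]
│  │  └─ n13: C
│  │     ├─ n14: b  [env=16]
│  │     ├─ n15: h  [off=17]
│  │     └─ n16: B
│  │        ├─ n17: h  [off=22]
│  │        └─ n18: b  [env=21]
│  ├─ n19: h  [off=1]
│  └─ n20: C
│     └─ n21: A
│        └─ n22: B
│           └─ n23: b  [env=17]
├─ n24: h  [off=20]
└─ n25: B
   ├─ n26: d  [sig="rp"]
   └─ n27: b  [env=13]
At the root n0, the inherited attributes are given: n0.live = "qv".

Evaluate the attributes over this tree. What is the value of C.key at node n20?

1. n0.live = "qv"  [given at root]
2. n1.off = 24  [len(S.live) + 22]
3. n2.live = "rm"  ["rm"]
4. n3.lab = "rmv"  [S.live ++ "v"]
5. n4.idx = 18  [len(B.lab) + 15]
6. n4.mk = true  [true]
7. n4.wid = -3  [len(B.lab) - 6]
8. n5.sig = "xz"  [terminal]
9. n6.sig = "xr"  [terminal]
10. n4.hot = true  [A.idx > 17]
11. n7.sig = "zr"  [terminal]
12. n8.off = -9  [len(B.lab) - 12]
13. n9.env = 23  [terminal]
14. n10.off = 26  [terminal]
15. n11.off = 9  [terminal]
16. n8.key = 27  [C.off * -1 + 18]
17. n3.mk = false  [C.key > 27]
18. n12.env = 8  [terminal]
19. n13.off = -9  [len(S.live) - 11]
20. n14.env = 16  [terminal]
21. n15.off = 17  [terminal]
22. n16.lab = "xz"  ["xz"]
23. n17.off = 22  [terminal]
24. n18.env = 21  [terminal]
25. n16.mk = false  [false]
26. n13.key = -6  [h.off + b.env - 39]
27. n2.cnt = true  [B.mk == false]
28. n2.fin = "rmr"  [S.live ++ "r"]
29. n19.off = 1  [terminal]
30. n20.off = -5  [C₀.off - 29]
31. n21.idx = 2  [C.off + 7]
32. n21.mk = true  [C.off > -6]
33. n21.wid = 11  [11]
34. n22.lab = "pu"  ["pu"]
35. n23.env = 17  [terminal]
36. n22.mk = true  [b.env > 16]
37. n21.hot = false  [not B.mk]
38. n20.key = -4  [C.off + 1]
39. n1.key = 2  [len(S.fin) - 1]
40. n24.off = 20  [terminal]
41. n25.lab = "wq"  ["wq"]
42. n26.sig = "rp"  [terminal]
43. n27.env = 13  [terminal]
44. n25.mk = false  [b.env > 13]
45. n0.cnt = true  [B.mk == false]
46. n0.fin = "uqv"  ["u" ++ S.live]

-4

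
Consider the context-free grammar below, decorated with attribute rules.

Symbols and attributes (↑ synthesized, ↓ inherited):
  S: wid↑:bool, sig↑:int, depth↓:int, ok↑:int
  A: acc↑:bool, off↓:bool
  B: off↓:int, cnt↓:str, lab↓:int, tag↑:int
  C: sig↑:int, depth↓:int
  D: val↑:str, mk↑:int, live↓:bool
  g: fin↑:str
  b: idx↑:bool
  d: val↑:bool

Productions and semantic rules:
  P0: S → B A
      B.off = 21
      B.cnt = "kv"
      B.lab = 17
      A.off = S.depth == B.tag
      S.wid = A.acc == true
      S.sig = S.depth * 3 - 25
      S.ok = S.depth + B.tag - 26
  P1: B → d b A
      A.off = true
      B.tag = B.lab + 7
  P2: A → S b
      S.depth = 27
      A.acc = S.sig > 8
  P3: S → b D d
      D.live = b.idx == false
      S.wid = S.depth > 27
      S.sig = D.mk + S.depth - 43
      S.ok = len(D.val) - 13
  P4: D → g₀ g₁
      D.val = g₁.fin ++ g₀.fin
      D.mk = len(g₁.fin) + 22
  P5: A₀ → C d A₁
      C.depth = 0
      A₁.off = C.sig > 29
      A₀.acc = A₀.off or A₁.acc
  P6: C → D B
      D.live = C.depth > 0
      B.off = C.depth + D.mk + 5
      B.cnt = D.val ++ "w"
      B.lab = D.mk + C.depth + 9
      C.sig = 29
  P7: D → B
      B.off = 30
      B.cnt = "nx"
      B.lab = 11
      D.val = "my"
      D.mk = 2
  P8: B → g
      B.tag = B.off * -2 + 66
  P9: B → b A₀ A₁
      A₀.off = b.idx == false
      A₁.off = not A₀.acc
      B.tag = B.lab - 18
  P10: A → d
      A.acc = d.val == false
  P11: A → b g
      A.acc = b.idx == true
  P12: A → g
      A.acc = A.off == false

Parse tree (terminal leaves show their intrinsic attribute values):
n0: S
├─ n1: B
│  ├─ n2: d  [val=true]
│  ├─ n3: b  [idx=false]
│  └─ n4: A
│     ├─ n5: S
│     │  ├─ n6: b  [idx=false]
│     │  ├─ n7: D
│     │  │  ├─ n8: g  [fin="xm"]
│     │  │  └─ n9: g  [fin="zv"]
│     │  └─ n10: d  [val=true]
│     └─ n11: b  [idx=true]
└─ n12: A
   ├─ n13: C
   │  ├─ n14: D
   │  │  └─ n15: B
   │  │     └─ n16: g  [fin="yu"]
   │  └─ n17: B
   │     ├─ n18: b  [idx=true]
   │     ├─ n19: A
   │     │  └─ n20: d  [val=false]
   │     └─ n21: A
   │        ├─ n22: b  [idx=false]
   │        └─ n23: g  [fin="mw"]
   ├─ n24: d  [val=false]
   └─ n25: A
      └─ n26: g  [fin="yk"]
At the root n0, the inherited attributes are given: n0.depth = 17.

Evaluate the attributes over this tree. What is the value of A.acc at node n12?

true

1. n0.depth = 17  [given at root]
2. n1.off = 21  [21]
3. n1.cnt = "kv"  ["kv"]
4. n1.lab = 17  [17]
5. n2.val = true  [terminal]
6. n3.idx = false  [terminal]
7. n4.off = true  [true]
8. n5.depth = 27  [27]
9. n6.idx = false  [terminal]
10. n7.live = true  [b.idx == false]
11. n8.fin = "xm"  [terminal]
12. n9.fin = "zv"  [terminal]
13. n7.val = "zvxm"  [g₁.fin ++ g₀.fin]
14. n7.mk = 24  [len(g₁.fin) + 22]
15. n10.val = true  [terminal]
16. n5.wid = false  [S.depth > 27]
17. n5.sig = 8  [D.mk + S.depth - 43]
18. n5.ok = -9  [len(D.val) - 13]
19. n11.idx = true  [terminal]
20. n4.acc = false  [S.sig > 8]
21. n1.tag = 24  [B.lab + 7]
22. n12.off = false  [S.depth == B.tag]
23. n13.depth = 0  [0]
24. n14.live = false  [C.depth > 0]
25. n15.off = 30  [30]
26. n15.cnt = "nx"  ["nx"]
27. n15.lab = 11  [11]
28. n16.fin = "yu"  [terminal]
29. n15.tag = 6  [B.off * -2 + 66]
30. n14.val = "my"  ["my"]
31. n14.mk = 2  [2]
32. n17.off = 7  [C.depth + D.mk + 5]
33. n17.cnt = "myw"  [D.val ++ "w"]
34. n17.lab = 11  [D.mk + C.depth + 9]
35. n18.idx = true  [terminal]
36. n19.off = false  [b.idx == false]
37. n20.val = false  [terminal]
38. n19.acc = true  [d.val == false]
39. n21.off = false  [not A₀.acc]
40. n22.idx = false  [terminal]
41. n23.fin = "mw"  [terminal]
42. n21.acc = false  [b.idx == true]
43. n17.tag = -7  [B.lab - 18]
44. n13.sig = 29  [29]
45. n24.val = false  [terminal]
46. n25.off = false  [C.sig > 29]
47. n26.fin = "yk"  [terminal]
48. n25.acc = true  [A.off == false]
49. n12.acc = true  [A₀.off or A₁.acc]
50. n0.wid = true  [A.acc == true]
51. n0.sig = 26  [S.depth * 3 - 25]
52. n0.ok = 15  [S.depth + B.tag - 26]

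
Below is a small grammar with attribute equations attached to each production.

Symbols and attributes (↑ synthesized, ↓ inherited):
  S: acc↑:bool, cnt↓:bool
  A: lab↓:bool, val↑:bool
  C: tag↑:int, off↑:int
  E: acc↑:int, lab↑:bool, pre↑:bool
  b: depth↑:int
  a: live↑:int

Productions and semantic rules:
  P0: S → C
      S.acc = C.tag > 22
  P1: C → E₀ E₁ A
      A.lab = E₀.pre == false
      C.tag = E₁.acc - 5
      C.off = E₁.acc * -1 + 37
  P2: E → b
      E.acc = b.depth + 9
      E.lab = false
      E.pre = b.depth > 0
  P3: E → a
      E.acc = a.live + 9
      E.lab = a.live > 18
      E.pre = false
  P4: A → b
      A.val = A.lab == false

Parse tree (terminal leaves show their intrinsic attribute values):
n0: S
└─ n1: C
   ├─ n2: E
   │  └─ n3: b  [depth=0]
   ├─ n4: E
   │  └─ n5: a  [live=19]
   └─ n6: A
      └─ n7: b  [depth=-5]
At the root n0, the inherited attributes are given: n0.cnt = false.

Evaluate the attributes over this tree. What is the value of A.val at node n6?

false

1. n0.cnt = false  [given at root]
2. n3.depth = 0  [terminal]
3. n2.acc = 9  [b.depth + 9]
4. n2.lab = false  [false]
5. n2.pre = false  [b.depth > 0]
6. n5.live = 19  [terminal]
7. n4.acc = 28  [a.live + 9]
8. n4.lab = true  [a.live > 18]
9. n4.pre = false  [false]
10. n6.lab = true  [E₀.pre == false]
11. n7.depth = -5  [terminal]
12. n6.val = false  [A.lab == false]
13. n1.tag = 23  [E₁.acc - 5]
14. n1.off = 9  [E₁.acc * -1 + 37]
15. n0.acc = true  [C.tag > 22]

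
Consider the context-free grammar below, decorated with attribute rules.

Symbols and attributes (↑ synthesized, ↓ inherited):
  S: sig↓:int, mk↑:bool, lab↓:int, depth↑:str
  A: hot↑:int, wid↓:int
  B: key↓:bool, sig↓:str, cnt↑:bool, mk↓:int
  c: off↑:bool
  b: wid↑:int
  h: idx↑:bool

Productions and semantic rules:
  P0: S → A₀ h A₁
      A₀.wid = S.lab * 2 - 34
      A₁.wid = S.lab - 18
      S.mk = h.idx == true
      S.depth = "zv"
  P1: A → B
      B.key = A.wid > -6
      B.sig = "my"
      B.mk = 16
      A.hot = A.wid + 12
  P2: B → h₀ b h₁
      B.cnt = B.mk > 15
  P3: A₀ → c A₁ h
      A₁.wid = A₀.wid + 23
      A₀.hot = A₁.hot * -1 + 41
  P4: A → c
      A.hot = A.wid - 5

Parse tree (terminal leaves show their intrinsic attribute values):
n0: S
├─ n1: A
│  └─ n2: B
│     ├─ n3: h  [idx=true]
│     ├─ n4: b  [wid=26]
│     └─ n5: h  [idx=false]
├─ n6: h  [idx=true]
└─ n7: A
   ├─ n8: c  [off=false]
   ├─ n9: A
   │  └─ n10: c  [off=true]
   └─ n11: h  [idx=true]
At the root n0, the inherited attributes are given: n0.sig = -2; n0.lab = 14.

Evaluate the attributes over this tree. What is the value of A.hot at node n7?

1. n0.sig = -2  [given at root]
2. n0.lab = 14  [given at root]
3. n1.wid = -6  [S.lab * 2 - 34]
4. n2.key = false  [A.wid > -6]
5. n2.sig = "my"  ["my"]
6. n2.mk = 16  [16]
7. n3.idx = true  [terminal]
8. n4.wid = 26  [terminal]
9. n5.idx = false  [terminal]
10. n2.cnt = true  [B.mk > 15]
11. n1.hot = 6  [A.wid + 12]
12. n6.idx = true  [terminal]
13. n7.wid = -4  [S.lab - 18]
14. n8.off = false  [terminal]
15. n9.wid = 19  [A₀.wid + 23]
16. n10.off = true  [terminal]
17. n9.hot = 14  [A.wid - 5]
18. n11.idx = true  [terminal]
19. n7.hot = 27  [A₁.hot * -1 + 41]
20. n0.mk = true  [h.idx == true]
21. n0.depth = "zv"  ["zv"]

27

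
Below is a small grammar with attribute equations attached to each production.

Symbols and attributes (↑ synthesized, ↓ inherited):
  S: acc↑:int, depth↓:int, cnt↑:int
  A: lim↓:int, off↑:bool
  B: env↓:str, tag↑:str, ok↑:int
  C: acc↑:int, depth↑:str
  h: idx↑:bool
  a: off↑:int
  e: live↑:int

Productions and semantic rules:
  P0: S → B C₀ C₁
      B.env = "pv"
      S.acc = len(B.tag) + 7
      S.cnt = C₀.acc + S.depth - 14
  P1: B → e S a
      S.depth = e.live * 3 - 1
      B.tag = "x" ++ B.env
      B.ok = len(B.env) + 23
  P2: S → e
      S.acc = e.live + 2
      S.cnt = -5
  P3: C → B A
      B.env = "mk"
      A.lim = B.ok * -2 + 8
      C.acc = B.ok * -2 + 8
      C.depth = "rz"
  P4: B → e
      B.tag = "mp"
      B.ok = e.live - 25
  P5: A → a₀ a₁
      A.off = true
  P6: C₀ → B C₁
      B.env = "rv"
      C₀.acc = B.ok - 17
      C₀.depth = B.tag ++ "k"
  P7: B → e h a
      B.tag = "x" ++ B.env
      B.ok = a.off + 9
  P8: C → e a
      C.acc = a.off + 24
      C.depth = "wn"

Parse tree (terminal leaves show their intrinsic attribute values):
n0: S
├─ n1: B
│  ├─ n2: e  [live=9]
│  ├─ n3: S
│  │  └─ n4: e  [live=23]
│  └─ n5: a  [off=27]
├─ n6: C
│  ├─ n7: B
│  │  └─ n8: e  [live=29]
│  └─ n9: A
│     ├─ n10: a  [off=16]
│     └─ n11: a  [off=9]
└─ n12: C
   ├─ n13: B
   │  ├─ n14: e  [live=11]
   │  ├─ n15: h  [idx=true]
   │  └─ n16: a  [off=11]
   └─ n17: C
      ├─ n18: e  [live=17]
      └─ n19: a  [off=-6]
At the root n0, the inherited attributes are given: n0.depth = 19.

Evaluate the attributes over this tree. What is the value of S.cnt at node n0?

1. n0.depth = 19  [given at root]
2. n1.env = "pv"  ["pv"]
3. n2.live = 9  [terminal]
4. n3.depth = 26  [e.live * 3 - 1]
5. n4.live = 23  [terminal]
6. n3.acc = 25  [e.live + 2]
7. n3.cnt = -5  [-5]
8. n5.off = 27  [terminal]
9. n1.tag = "xpv"  ["x" ++ B.env]
10. n1.ok = 25  [len(B.env) + 23]
11. n7.env = "mk"  ["mk"]
12. n8.live = 29  [terminal]
13. n7.tag = "mp"  ["mp"]
14. n7.ok = 4  [e.live - 25]
15. n9.lim = 0  [B.ok * -2 + 8]
16. n10.off = 16  [terminal]
17. n11.off = 9  [terminal]
18. n9.off = true  [true]
19. n6.acc = 0  [B.ok * -2 + 8]
20. n6.depth = "rz"  ["rz"]
21. n13.env = "rv"  ["rv"]
22. n14.live = 11  [terminal]
23. n15.idx = true  [terminal]
24. n16.off = 11  [terminal]
25. n13.tag = "xrv"  ["x" ++ B.env]
26. n13.ok = 20  [a.off + 9]
27. n18.live = 17  [terminal]
28. n19.off = -6  [terminal]
29. n17.acc = 18  [a.off + 24]
30. n17.depth = "wn"  ["wn"]
31. n12.acc = 3  [B.ok - 17]
32. n12.depth = "xrvk"  [B.tag ++ "k"]
33. n0.acc = 10  [len(B.tag) + 7]
34. n0.cnt = 5  [C₀.acc + S.depth - 14]

5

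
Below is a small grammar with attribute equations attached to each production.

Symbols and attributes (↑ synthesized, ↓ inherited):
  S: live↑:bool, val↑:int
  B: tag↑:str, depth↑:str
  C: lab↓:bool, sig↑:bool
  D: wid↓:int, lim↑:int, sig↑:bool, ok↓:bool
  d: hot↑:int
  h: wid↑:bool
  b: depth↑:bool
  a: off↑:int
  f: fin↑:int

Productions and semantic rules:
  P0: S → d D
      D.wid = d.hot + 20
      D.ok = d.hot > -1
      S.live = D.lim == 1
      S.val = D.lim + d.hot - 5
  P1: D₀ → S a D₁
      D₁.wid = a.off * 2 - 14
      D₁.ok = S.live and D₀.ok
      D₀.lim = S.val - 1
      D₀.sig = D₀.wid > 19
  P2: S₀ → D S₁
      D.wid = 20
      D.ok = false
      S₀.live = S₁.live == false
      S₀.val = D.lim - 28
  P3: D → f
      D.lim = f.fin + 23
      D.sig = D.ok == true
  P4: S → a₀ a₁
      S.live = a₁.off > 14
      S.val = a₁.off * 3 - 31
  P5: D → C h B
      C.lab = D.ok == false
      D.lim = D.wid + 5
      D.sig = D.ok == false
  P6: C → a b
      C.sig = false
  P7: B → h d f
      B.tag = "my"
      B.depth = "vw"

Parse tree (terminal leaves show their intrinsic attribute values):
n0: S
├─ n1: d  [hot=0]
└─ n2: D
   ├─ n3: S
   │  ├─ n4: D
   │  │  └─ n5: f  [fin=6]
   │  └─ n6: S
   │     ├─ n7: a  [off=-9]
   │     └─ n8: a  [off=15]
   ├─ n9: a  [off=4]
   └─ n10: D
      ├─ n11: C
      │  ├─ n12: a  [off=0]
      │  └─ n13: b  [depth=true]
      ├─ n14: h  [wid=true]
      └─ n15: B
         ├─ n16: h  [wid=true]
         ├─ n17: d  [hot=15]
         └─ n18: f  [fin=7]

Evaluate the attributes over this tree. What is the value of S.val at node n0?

1. n1.hot = 0  [terminal]
2. n2.wid = 20  [d.hot + 20]
3. n2.ok = true  [d.hot > -1]
4. n4.wid = 20  [20]
5. n4.ok = false  [false]
6. n5.fin = 6  [terminal]
7. n4.lim = 29  [f.fin + 23]
8. n4.sig = false  [D.ok == true]
9. n7.off = -9  [terminal]
10. n8.off = 15  [terminal]
11. n6.live = true  [a₁.off > 14]
12. n6.val = 14  [a₁.off * 3 - 31]
13. n3.live = false  [S₁.live == false]
14. n3.val = 1  [D.lim - 28]
15. n9.off = 4  [terminal]
16. n10.wid = -6  [a.off * 2 - 14]
17. n10.ok = false  [S.live and D₀.ok]
18. n11.lab = true  [D.ok == false]
19. n12.off = 0  [terminal]
20. n13.depth = true  [terminal]
21. n11.sig = false  [false]
22. n14.wid = true  [terminal]
23. n16.wid = true  [terminal]
24. n17.hot = 15  [terminal]
25. n18.fin = 7  [terminal]
26. n15.tag = "my"  ["my"]
27. n15.depth = "vw"  ["vw"]
28. n10.lim = -1  [D.wid + 5]
29. n10.sig = true  [D.ok == false]
30. n2.lim = 0  [S.val - 1]
31. n2.sig = true  [D₀.wid > 19]
32. n0.live = false  [D.lim == 1]
33. n0.val = -5  [D.lim + d.hot - 5]

-5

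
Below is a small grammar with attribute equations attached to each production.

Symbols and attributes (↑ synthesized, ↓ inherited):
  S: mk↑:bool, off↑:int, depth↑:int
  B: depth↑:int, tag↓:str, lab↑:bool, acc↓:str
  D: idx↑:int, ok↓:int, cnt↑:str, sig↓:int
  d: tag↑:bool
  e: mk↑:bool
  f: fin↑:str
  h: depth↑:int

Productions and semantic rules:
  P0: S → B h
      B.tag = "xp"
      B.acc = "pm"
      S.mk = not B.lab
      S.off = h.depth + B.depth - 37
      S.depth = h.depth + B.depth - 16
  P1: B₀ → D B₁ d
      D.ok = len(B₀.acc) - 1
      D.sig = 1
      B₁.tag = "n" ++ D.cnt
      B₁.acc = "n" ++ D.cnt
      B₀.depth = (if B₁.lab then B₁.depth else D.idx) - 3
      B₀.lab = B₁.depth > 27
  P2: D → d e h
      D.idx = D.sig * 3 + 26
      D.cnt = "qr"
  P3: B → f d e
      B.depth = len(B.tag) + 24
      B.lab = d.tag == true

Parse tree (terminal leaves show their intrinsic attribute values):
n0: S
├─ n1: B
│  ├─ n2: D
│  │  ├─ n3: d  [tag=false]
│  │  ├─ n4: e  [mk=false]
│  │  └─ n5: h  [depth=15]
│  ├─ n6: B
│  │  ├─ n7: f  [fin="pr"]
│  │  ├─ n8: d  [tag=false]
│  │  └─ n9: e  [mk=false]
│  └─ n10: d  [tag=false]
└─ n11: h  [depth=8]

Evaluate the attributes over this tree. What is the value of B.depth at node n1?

1. n1.tag = "xp"  ["xp"]
2. n1.acc = "pm"  ["pm"]
3. n2.ok = 1  [len(B₀.acc) - 1]
4. n2.sig = 1  [1]
5. n3.tag = false  [terminal]
6. n4.mk = false  [terminal]
7. n5.depth = 15  [terminal]
8. n2.idx = 29  [D.sig * 3 + 26]
9. n2.cnt = "qr"  ["qr"]
10. n6.tag = "nqr"  ["n" ++ D.cnt]
11. n6.acc = "nqr"  ["n" ++ D.cnt]
12. n7.fin = "pr"  [terminal]
13. n8.tag = false  [terminal]
14. n9.mk = false  [terminal]
15. n6.depth = 27  [len(B.tag) + 24]
16. n6.lab = false  [d.tag == true]
17. n10.tag = false  [terminal]
18. n1.depth = 26  [(if B₁.lab then B₁.depth else D.idx) - 3]
19. n1.lab = false  [B₁.depth > 27]
20. n11.depth = 8  [terminal]
21. n0.mk = true  [not B.lab]
22. n0.off = -3  [h.depth + B.depth - 37]
23. n0.depth = 18  [h.depth + B.depth - 16]

26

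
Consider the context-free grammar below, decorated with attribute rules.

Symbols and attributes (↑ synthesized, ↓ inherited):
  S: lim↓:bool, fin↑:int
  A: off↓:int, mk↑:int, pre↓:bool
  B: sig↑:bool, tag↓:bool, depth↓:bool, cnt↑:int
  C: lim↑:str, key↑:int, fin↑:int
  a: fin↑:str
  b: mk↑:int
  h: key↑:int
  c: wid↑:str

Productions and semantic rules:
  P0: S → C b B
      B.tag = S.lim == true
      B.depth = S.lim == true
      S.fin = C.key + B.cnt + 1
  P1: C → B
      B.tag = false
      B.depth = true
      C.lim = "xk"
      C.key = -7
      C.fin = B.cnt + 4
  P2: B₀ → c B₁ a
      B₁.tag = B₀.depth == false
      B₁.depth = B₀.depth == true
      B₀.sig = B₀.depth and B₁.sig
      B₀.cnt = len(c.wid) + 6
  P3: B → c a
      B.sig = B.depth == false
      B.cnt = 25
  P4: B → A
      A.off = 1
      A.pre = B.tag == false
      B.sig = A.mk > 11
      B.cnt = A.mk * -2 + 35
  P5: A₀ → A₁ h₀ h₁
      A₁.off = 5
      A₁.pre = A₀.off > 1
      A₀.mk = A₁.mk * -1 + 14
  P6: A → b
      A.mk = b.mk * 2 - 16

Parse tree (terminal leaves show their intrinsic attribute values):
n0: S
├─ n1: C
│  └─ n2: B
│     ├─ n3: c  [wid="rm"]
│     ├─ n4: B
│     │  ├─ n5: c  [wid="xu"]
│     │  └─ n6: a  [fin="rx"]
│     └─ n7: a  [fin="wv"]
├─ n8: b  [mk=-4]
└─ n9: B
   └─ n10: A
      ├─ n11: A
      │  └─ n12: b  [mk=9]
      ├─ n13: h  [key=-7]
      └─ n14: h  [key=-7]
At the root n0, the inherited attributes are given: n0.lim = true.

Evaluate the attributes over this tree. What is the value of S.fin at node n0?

5

1. n0.lim = true  [given at root]
2. n2.tag = false  [false]
3. n2.depth = true  [true]
4. n3.wid = "rm"  [terminal]
5. n4.tag = false  [B₀.depth == false]
6. n4.depth = true  [B₀.depth == true]
7. n5.wid = "xu"  [terminal]
8. n6.fin = "rx"  [terminal]
9. n4.sig = false  [B.depth == false]
10. n4.cnt = 25  [25]
11. n7.fin = "wv"  [terminal]
12. n2.sig = false  [B₀.depth and B₁.sig]
13. n2.cnt = 8  [len(c.wid) + 6]
14. n1.lim = "xk"  ["xk"]
15. n1.key = -7  [-7]
16. n1.fin = 12  [B.cnt + 4]
17. n8.mk = -4  [terminal]
18. n9.tag = true  [S.lim == true]
19. n9.depth = true  [S.lim == true]
20. n10.off = 1  [1]
21. n10.pre = false  [B.tag == false]
22. n11.off = 5  [5]
23. n11.pre = false  [A₀.off > 1]
24. n12.mk = 9  [terminal]
25. n11.mk = 2  [b.mk * 2 - 16]
26. n13.key = -7  [terminal]
27. n14.key = -7  [terminal]
28. n10.mk = 12  [A₁.mk * -1 + 14]
29. n9.sig = true  [A.mk > 11]
30. n9.cnt = 11  [A.mk * -2 + 35]
31. n0.fin = 5  [C.key + B.cnt + 1]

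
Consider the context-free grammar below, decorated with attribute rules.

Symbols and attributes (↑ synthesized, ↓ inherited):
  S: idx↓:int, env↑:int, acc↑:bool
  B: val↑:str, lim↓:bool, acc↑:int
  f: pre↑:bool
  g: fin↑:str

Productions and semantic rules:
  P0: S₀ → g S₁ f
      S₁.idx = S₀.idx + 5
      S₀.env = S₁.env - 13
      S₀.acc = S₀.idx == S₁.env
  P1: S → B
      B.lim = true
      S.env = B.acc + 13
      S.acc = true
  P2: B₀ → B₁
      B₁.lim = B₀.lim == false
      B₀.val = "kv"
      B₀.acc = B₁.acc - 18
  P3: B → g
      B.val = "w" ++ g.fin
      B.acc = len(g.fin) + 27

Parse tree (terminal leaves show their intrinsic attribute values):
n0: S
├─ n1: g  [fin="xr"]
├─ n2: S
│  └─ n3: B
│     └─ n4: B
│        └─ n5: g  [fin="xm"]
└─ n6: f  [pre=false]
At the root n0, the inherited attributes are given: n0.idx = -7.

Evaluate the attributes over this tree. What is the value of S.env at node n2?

24

1. n0.idx = -7  [given at root]
2. n1.fin = "xr"  [terminal]
3. n2.idx = -2  [S₀.idx + 5]
4. n3.lim = true  [true]
5. n4.lim = false  [B₀.lim == false]
6. n5.fin = "xm"  [terminal]
7. n4.val = "wxm"  ["w" ++ g.fin]
8. n4.acc = 29  [len(g.fin) + 27]
9. n3.val = "kv"  ["kv"]
10. n3.acc = 11  [B₁.acc - 18]
11. n2.env = 24  [B.acc + 13]
12. n2.acc = true  [true]
13. n6.pre = false  [terminal]
14. n0.env = 11  [S₁.env - 13]
15. n0.acc = false  [S₀.idx == S₁.env]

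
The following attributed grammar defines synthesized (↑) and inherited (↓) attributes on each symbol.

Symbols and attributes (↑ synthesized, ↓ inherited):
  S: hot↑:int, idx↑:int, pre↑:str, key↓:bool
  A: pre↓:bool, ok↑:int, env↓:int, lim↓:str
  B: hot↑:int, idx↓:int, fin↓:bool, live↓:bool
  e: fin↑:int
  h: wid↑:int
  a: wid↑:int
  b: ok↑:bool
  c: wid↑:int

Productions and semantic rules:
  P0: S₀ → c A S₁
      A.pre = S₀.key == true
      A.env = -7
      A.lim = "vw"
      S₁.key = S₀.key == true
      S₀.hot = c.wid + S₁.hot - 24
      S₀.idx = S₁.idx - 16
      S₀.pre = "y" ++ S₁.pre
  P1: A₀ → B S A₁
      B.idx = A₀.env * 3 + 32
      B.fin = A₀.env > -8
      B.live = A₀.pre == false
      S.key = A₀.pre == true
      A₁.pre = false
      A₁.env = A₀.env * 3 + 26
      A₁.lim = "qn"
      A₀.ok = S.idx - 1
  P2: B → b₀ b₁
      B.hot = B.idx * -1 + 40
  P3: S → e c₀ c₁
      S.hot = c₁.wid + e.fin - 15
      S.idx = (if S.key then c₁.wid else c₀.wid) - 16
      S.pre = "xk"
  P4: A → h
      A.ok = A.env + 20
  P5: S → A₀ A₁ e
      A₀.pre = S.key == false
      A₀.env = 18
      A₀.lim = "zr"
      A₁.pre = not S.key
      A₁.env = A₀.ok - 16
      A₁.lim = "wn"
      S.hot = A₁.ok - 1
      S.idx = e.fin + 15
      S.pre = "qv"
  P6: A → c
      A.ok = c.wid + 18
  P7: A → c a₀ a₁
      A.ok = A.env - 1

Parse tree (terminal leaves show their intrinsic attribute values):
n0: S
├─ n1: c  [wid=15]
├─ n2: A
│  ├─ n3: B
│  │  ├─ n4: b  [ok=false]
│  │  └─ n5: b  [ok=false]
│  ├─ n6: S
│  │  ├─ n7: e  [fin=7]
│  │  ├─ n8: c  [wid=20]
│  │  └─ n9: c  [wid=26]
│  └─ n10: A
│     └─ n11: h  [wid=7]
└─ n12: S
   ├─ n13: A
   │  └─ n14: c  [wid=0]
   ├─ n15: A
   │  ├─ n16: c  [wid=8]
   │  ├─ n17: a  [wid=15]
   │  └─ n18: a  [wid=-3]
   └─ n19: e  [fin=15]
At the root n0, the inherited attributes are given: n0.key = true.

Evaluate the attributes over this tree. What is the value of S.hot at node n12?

0

1. n0.key = true  [given at root]
2. n1.wid = 15  [terminal]
3. n2.pre = true  [S₀.key == true]
4. n2.env = -7  [-7]
5. n2.lim = "vw"  ["vw"]
6. n3.idx = 11  [A₀.env * 3 + 32]
7. n3.fin = true  [A₀.env > -8]
8. n3.live = false  [A₀.pre == false]
9. n4.ok = false  [terminal]
10. n5.ok = false  [terminal]
11. n3.hot = 29  [B.idx * -1 + 40]
12. n6.key = true  [A₀.pre == true]
13. n7.fin = 7  [terminal]
14. n8.wid = 20  [terminal]
15. n9.wid = 26  [terminal]
16. n6.hot = 18  [c₁.wid + e.fin - 15]
17. n6.idx = 10  [(if S.key then c₁.wid else c₀.wid) - 16]
18. n6.pre = "xk"  ["xk"]
19. n10.pre = false  [false]
20. n10.env = 5  [A₀.env * 3 + 26]
21. n10.lim = "qn"  ["qn"]
22. n11.wid = 7  [terminal]
23. n10.ok = 25  [A.env + 20]
24. n2.ok = 9  [S.idx - 1]
25. n12.key = true  [S₀.key == true]
26. n13.pre = false  [S.key == false]
27. n13.env = 18  [18]
28. n13.lim = "zr"  ["zr"]
29. n14.wid = 0  [terminal]
30. n13.ok = 18  [c.wid + 18]
31. n15.pre = false  [not S.key]
32. n15.env = 2  [A₀.ok - 16]
33. n15.lim = "wn"  ["wn"]
34. n16.wid = 8  [terminal]
35. n17.wid = 15  [terminal]
36. n18.wid = -3  [terminal]
37. n15.ok = 1  [A.env - 1]
38. n19.fin = 15  [terminal]
39. n12.hot = 0  [A₁.ok - 1]
40. n12.idx = 30  [e.fin + 15]
41. n12.pre = "qv"  ["qv"]
42. n0.hot = -9  [c.wid + S₁.hot - 24]
43. n0.idx = 14  [S₁.idx - 16]
44. n0.pre = "yqv"  ["y" ++ S₁.pre]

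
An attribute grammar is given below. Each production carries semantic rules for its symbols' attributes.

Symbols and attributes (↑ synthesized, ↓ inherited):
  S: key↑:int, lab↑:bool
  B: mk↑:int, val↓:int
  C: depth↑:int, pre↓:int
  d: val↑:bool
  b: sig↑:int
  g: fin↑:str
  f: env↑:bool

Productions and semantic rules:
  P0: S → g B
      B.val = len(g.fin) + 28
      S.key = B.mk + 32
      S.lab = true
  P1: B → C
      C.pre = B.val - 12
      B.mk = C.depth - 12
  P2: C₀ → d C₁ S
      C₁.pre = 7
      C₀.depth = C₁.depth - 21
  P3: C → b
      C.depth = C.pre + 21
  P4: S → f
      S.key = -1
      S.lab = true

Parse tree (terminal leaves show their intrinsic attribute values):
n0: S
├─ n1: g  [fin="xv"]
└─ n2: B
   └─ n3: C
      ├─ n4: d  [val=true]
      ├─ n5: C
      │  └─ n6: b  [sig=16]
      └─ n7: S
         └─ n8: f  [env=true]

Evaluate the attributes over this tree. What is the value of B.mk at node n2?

1. n1.fin = "xv"  [terminal]
2. n2.val = 30  [len(g.fin) + 28]
3. n3.pre = 18  [B.val - 12]
4. n4.val = true  [terminal]
5. n5.pre = 7  [7]
6. n6.sig = 16  [terminal]
7. n5.depth = 28  [C.pre + 21]
8. n8.env = true  [terminal]
9. n7.key = -1  [-1]
10. n7.lab = true  [true]
11. n3.depth = 7  [C₁.depth - 21]
12. n2.mk = -5  [C.depth - 12]
13. n0.key = 27  [B.mk + 32]
14. n0.lab = true  [true]

-5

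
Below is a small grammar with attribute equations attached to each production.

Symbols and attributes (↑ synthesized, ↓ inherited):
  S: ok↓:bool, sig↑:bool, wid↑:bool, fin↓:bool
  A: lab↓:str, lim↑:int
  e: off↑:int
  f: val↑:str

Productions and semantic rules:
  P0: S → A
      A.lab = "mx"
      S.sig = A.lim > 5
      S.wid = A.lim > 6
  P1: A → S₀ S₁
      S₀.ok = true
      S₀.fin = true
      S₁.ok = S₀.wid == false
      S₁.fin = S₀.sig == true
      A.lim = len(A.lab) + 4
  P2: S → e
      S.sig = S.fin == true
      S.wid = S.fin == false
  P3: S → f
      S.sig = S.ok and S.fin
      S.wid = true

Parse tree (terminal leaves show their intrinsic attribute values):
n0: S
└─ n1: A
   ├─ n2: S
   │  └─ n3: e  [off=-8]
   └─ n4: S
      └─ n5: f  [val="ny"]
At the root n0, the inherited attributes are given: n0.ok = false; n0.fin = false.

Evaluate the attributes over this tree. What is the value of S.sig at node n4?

1. n0.ok = false  [given at root]
2. n0.fin = false  [given at root]
3. n1.lab = "mx"  ["mx"]
4. n2.ok = true  [true]
5. n2.fin = true  [true]
6. n3.off = -8  [terminal]
7. n2.sig = true  [S.fin == true]
8. n2.wid = false  [S.fin == false]
9. n4.ok = true  [S₀.wid == false]
10. n4.fin = true  [S₀.sig == true]
11. n5.val = "ny"  [terminal]
12. n4.sig = true  [S.ok and S.fin]
13. n4.wid = true  [true]
14. n1.lim = 6  [len(A.lab) + 4]
15. n0.sig = true  [A.lim > 5]
16. n0.wid = false  [A.lim > 6]

true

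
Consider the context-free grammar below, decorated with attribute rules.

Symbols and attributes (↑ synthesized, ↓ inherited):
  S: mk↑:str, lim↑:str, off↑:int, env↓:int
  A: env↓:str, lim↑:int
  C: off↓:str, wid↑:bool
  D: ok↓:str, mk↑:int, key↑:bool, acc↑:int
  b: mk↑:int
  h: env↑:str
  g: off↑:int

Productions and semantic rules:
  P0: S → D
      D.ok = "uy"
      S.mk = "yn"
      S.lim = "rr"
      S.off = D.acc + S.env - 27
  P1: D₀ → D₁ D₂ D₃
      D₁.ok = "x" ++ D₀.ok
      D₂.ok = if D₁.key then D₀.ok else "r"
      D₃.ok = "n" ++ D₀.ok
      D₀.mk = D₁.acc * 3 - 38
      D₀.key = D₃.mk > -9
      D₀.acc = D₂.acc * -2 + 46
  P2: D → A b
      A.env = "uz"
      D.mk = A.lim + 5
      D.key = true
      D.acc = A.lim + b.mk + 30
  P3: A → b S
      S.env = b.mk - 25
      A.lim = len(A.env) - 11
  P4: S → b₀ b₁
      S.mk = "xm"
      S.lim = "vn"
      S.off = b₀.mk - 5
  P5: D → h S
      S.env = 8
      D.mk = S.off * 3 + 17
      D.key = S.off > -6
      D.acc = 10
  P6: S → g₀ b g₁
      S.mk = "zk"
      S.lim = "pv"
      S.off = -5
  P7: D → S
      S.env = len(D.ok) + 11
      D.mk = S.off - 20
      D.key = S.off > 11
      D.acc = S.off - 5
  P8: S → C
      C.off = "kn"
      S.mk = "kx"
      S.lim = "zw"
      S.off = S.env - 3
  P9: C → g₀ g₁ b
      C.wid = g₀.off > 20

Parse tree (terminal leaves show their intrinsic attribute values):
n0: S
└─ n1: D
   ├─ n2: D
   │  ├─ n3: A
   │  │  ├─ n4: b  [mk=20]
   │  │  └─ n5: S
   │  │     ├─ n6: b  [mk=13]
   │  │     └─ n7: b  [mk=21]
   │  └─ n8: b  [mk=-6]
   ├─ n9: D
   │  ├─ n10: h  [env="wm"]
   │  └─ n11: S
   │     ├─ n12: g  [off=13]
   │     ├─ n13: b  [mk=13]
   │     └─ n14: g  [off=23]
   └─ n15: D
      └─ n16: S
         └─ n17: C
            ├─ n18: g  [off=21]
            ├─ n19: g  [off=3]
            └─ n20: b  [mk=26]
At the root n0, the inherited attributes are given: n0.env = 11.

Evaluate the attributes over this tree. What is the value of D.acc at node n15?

6

1. n0.env = 11  [given at root]
2. n1.ok = "uy"  ["uy"]
3. n2.ok = "xuy"  ["x" ++ D₀.ok]
4. n3.env = "uz"  ["uz"]
5. n4.mk = 20  [terminal]
6. n5.env = -5  [b.mk - 25]
7. n6.mk = 13  [terminal]
8. n7.mk = 21  [terminal]
9. n5.mk = "xm"  ["xm"]
10. n5.lim = "vn"  ["vn"]
11. n5.off = 8  [b₀.mk - 5]
12. n3.lim = -9  [len(A.env) - 11]
13. n8.mk = -6  [terminal]
14. n2.mk = -4  [A.lim + 5]
15. n2.key = true  [true]
16. n2.acc = 15  [A.lim + b.mk + 30]
17. n9.ok = "uy"  [if D₁.key then D₀.ok else "r"]
18. n10.env = "wm"  [terminal]
19. n11.env = 8  [8]
20. n12.off = 13  [terminal]
21. n13.mk = 13  [terminal]
22. n14.off = 23  [terminal]
23. n11.mk = "zk"  ["zk"]
24. n11.lim = "pv"  ["pv"]
25. n11.off = -5  [-5]
26. n9.mk = 2  [S.off * 3 + 17]
27. n9.key = true  [S.off > -6]
28. n9.acc = 10  [10]
29. n15.ok = "nuy"  ["n" ++ D₀.ok]
30. n16.env = 14  [len(D.ok) + 11]
31. n17.off = "kn"  ["kn"]
32. n18.off = 21  [terminal]
33. n19.off = 3  [terminal]
34. n20.mk = 26  [terminal]
35. n17.wid = true  [g₀.off > 20]
36. n16.mk = "kx"  ["kx"]
37. n16.lim = "zw"  ["zw"]
38. n16.off = 11  [S.env - 3]
39. n15.mk = -9  [S.off - 20]
40. n15.key = false  [S.off > 11]
41. n15.acc = 6  [S.off - 5]
42. n1.mk = 7  [D₁.acc * 3 - 38]
43. n1.key = false  [D₃.mk > -9]
44. n1.acc = 26  [D₂.acc * -2 + 46]
45. n0.mk = "yn"  ["yn"]
46. n0.lim = "rr"  ["rr"]
47. n0.off = 10  [D.acc + S.env - 27]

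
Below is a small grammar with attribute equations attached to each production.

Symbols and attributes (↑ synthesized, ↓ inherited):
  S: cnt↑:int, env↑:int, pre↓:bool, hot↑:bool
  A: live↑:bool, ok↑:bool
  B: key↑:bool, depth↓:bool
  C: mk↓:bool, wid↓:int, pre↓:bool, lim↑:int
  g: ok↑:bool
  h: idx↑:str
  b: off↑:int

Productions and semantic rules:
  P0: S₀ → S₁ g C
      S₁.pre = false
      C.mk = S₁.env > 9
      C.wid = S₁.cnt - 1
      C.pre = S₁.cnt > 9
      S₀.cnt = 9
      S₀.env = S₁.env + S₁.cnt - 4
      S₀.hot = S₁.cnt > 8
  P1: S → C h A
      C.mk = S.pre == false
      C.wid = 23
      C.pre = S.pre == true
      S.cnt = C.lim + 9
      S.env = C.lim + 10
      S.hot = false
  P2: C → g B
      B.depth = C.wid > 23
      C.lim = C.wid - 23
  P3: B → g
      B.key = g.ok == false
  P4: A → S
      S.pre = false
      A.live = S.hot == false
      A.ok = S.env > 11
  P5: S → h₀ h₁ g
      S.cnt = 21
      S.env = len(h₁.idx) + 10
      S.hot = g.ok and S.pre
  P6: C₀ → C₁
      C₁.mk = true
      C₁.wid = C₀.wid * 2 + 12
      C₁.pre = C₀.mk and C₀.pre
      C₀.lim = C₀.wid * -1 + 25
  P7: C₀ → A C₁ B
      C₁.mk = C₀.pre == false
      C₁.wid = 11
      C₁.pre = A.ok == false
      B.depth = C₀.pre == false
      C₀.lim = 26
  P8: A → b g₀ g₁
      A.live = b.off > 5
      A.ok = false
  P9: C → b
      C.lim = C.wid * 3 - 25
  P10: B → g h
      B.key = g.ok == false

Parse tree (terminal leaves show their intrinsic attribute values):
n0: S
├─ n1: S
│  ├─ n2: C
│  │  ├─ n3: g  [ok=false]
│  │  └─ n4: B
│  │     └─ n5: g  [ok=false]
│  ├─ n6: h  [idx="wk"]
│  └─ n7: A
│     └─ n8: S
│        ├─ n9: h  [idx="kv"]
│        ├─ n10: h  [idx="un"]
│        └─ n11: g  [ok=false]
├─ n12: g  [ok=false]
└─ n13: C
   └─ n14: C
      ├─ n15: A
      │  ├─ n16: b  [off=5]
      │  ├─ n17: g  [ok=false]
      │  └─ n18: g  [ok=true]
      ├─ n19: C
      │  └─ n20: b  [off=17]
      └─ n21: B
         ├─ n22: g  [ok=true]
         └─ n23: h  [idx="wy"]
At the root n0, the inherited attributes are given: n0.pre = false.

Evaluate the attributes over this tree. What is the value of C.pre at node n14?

false

1. n0.pre = false  [given at root]
2. n1.pre = false  [false]
3. n2.mk = true  [S.pre == false]
4. n2.wid = 23  [23]
5. n2.pre = false  [S.pre == true]
6. n3.ok = false  [terminal]
7. n4.depth = false  [C.wid > 23]
8. n5.ok = false  [terminal]
9. n4.key = true  [g.ok == false]
10. n2.lim = 0  [C.wid - 23]
11. n6.idx = "wk"  [terminal]
12. n8.pre = false  [false]
13. n9.idx = "kv"  [terminal]
14. n10.idx = "un"  [terminal]
15. n11.ok = false  [terminal]
16. n8.cnt = 21  [21]
17. n8.env = 12  [len(h₁.idx) + 10]
18. n8.hot = false  [g.ok and S.pre]
19. n7.live = true  [S.hot == false]
20. n7.ok = true  [S.env > 11]
21. n1.cnt = 9  [C.lim + 9]
22. n1.env = 10  [C.lim + 10]
23. n1.hot = false  [false]
24. n12.ok = false  [terminal]
25. n13.mk = true  [S₁.env > 9]
26. n13.wid = 8  [S₁.cnt - 1]
27. n13.pre = false  [S₁.cnt > 9]
28. n14.mk = true  [true]
29. n14.wid = 28  [C₀.wid * 2 + 12]
30. n14.pre = false  [C₀.mk and C₀.pre]
31. n16.off = 5  [terminal]
32. n17.ok = false  [terminal]
33. n18.ok = true  [terminal]
34. n15.live = false  [b.off > 5]
35. n15.ok = false  [false]
36. n19.mk = true  [C₀.pre == false]
37. n19.wid = 11  [11]
38. n19.pre = true  [A.ok == false]
39. n20.off = 17  [terminal]
40. n19.lim = 8  [C.wid * 3 - 25]
41. n21.depth = true  [C₀.pre == false]
42. n22.ok = true  [terminal]
43. n23.idx = "wy"  [terminal]
44. n21.key = false  [g.ok == false]
45. n14.lim = 26  [26]
46. n13.lim = 17  [C₀.wid * -1 + 25]
47. n0.cnt = 9  [9]
48. n0.env = 15  [S₁.env + S₁.cnt - 4]
49. n0.hot = true  [S₁.cnt > 8]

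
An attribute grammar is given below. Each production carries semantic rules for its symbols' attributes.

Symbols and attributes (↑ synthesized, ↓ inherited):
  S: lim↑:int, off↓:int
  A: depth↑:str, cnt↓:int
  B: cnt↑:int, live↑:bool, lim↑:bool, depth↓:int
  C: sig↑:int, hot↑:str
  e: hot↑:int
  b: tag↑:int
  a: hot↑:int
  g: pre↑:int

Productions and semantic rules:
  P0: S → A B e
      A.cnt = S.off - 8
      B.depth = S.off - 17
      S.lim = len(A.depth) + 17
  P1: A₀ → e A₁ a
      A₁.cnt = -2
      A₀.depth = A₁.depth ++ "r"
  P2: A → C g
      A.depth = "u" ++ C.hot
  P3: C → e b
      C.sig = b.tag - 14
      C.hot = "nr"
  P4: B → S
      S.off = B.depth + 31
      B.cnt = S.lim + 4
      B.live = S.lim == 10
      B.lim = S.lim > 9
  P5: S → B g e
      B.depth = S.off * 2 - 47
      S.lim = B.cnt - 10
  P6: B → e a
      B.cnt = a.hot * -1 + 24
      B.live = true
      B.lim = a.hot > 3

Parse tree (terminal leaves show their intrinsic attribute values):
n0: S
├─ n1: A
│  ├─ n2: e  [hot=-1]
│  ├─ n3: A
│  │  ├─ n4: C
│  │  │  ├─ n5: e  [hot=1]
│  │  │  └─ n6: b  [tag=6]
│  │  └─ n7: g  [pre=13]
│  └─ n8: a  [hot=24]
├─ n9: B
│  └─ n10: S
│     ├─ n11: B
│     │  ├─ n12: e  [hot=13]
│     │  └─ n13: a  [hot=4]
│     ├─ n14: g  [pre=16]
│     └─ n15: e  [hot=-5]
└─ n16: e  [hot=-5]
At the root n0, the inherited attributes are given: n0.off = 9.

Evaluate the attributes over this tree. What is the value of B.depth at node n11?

1. n0.off = 9  [given at root]
2. n1.cnt = 1  [S.off - 8]
3. n2.hot = -1  [terminal]
4. n3.cnt = -2  [-2]
5. n5.hot = 1  [terminal]
6. n6.tag = 6  [terminal]
7. n4.sig = -8  [b.tag - 14]
8. n4.hot = "nr"  ["nr"]
9. n7.pre = 13  [terminal]
10. n3.depth = "unr"  ["u" ++ C.hot]
11. n8.hot = 24  [terminal]
12. n1.depth = "unrr"  [A₁.depth ++ "r"]
13. n9.depth = -8  [S.off - 17]
14. n10.off = 23  [B.depth + 31]
15. n11.depth = -1  [S.off * 2 - 47]
16. n12.hot = 13  [terminal]
17. n13.hot = 4  [terminal]
18. n11.cnt = 20  [a.hot * -1 + 24]
19. n11.live = true  [true]
20. n11.lim = true  [a.hot > 3]
21. n14.pre = 16  [terminal]
22. n15.hot = -5  [terminal]
23. n10.lim = 10  [B.cnt - 10]
24. n9.cnt = 14  [S.lim + 4]
25. n9.live = true  [S.lim == 10]
26. n9.lim = true  [S.lim > 9]
27. n16.hot = -5  [terminal]
28. n0.lim = 21  [len(A.depth) + 17]

-1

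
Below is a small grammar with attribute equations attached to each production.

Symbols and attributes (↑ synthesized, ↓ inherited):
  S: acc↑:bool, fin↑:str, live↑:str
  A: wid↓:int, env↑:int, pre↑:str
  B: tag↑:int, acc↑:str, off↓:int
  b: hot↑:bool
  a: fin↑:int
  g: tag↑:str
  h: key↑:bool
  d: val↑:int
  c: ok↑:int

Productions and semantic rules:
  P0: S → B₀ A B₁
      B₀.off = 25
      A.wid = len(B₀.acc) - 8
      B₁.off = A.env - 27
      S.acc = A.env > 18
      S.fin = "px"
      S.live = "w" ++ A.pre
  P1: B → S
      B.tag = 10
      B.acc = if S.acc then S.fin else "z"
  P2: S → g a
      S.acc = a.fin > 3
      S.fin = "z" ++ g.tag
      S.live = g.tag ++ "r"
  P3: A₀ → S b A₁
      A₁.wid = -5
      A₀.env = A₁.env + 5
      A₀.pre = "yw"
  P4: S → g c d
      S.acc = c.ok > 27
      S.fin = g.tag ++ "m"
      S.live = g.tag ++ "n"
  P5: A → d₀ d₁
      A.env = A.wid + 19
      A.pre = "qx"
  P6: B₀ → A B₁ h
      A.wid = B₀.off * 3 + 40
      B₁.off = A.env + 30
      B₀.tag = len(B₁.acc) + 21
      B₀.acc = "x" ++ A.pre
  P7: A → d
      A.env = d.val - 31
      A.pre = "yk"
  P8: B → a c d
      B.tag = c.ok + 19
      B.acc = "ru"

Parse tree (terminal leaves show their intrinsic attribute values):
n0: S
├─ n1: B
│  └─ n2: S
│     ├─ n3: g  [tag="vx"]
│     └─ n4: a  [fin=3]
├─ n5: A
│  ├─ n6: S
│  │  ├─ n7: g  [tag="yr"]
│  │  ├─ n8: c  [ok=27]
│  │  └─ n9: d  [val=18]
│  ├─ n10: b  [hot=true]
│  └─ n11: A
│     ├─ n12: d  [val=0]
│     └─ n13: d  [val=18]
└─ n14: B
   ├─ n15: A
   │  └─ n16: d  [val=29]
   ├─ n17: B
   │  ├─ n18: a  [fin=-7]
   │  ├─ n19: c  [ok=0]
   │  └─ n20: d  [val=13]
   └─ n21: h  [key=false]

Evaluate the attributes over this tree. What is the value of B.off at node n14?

-8

1. n1.off = 25  [25]
2. n3.tag = "vx"  [terminal]
3. n4.fin = 3  [terminal]
4. n2.acc = false  [a.fin > 3]
5. n2.fin = "zvx"  ["z" ++ g.tag]
6. n2.live = "vxr"  [g.tag ++ "r"]
7. n1.tag = 10  [10]
8. n1.acc = "z"  [if S.acc then S.fin else "z"]
9. n5.wid = -7  [len(B₀.acc) - 8]
10. n7.tag = "yr"  [terminal]
11. n8.ok = 27  [terminal]
12. n9.val = 18  [terminal]
13. n6.acc = false  [c.ok > 27]
14. n6.fin = "yrm"  [g.tag ++ "m"]
15. n6.live = "yrn"  [g.tag ++ "n"]
16. n10.hot = true  [terminal]
17. n11.wid = -5  [-5]
18. n12.val = 0  [terminal]
19. n13.val = 18  [terminal]
20. n11.env = 14  [A.wid + 19]
21. n11.pre = "qx"  ["qx"]
22. n5.env = 19  [A₁.env + 5]
23. n5.pre = "yw"  ["yw"]
24. n14.off = -8  [A.env - 27]
25. n15.wid = 16  [B₀.off * 3 + 40]
26. n16.val = 29  [terminal]
27. n15.env = -2  [d.val - 31]
28. n15.pre = "yk"  ["yk"]
29. n17.off = 28  [A.env + 30]
30. n18.fin = -7  [terminal]
31. n19.ok = 0  [terminal]
32. n20.val = 13  [terminal]
33. n17.tag = 19  [c.ok + 19]
34. n17.acc = "ru"  ["ru"]
35. n21.key = false  [terminal]
36. n14.tag = 23  [len(B₁.acc) + 21]
37. n14.acc = "xyk"  ["x" ++ A.pre]
38. n0.acc = true  [A.env > 18]
39. n0.fin = "px"  ["px"]
40. n0.live = "wyw"  ["w" ++ A.pre]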